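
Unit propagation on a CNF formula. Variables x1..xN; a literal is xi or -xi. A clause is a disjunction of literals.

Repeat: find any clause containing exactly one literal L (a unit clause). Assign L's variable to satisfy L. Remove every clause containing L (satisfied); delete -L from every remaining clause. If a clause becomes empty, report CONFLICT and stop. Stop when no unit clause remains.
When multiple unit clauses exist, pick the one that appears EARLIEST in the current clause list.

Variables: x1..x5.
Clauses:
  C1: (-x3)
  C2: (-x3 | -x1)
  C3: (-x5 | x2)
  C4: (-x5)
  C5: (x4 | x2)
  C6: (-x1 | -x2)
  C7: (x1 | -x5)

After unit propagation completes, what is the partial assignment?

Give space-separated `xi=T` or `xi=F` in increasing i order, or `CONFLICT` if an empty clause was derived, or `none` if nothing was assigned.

Answer: x3=F x5=F

Derivation:
unit clause [-3] forces x3=F; simplify:
  satisfied 2 clause(s); 5 remain; assigned so far: [3]
unit clause [-5] forces x5=F; simplify:
  satisfied 3 clause(s); 2 remain; assigned so far: [3, 5]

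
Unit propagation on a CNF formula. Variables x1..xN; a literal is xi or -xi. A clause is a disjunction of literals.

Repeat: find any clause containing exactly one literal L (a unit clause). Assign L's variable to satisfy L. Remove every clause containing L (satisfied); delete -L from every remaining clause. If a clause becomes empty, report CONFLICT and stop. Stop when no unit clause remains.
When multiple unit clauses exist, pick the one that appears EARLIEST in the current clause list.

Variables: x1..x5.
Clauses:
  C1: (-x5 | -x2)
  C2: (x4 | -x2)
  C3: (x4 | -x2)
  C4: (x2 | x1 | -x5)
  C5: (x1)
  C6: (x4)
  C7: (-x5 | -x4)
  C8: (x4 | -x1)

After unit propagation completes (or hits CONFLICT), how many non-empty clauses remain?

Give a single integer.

unit clause [1] forces x1=T; simplify:
  drop -1 from [4, -1] -> [4]
  satisfied 2 clause(s); 6 remain; assigned so far: [1]
unit clause [4] forces x4=T; simplify:
  drop -4 from [-5, -4] -> [-5]
  satisfied 4 clause(s); 2 remain; assigned so far: [1, 4]
unit clause [-5] forces x5=F; simplify:
  satisfied 2 clause(s); 0 remain; assigned so far: [1, 4, 5]

Answer: 0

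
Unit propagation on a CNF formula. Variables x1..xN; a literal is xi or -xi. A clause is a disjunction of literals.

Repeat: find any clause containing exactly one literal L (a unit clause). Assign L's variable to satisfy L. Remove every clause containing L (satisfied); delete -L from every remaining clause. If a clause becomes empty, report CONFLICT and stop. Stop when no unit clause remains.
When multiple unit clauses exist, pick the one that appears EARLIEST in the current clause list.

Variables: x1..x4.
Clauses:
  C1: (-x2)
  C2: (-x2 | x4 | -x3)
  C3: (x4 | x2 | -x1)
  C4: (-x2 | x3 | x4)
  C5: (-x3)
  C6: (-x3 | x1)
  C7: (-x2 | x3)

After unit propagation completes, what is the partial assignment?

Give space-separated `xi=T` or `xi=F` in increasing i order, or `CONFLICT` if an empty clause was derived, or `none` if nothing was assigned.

Answer: x2=F x3=F

Derivation:
unit clause [-2] forces x2=F; simplify:
  drop 2 from [4, 2, -1] -> [4, -1]
  satisfied 4 clause(s); 3 remain; assigned so far: [2]
unit clause [-3] forces x3=F; simplify:
  satisfied 2 clause(s); 1 remain; assigned so far: [2, 3]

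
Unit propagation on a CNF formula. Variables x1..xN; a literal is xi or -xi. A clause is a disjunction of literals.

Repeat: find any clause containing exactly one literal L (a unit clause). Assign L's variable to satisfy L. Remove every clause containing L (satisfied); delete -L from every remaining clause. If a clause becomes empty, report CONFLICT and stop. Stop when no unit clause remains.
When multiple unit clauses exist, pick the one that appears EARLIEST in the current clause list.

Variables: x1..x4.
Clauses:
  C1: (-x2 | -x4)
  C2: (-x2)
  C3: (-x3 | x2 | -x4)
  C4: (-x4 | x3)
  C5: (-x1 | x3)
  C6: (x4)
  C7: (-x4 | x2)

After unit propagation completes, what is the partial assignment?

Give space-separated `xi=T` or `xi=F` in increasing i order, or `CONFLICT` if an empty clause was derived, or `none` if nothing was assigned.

Answer: CONFLICT

Derivation:
unit clause [-2] forces x2=F; simplify:
  drop 2 from [-3, 2, -4] -> [-3, -4]
  drop 2 from [-4, 2] -> [-4]
  satisfied 2 clause(s); 5 remain; assigned so far: [2]
unit clause [4] forces x4=T; simplify:
  drop -4 from [-3, -4] -> [-3]
  drop -4 from [-4, 3] -> [3]
  drop -4 from [-4] -> [] (empty!)
  satisfied 1 clause(s); 4 remain; assigned so far: [2, 4]
CONFLICT (empty clause)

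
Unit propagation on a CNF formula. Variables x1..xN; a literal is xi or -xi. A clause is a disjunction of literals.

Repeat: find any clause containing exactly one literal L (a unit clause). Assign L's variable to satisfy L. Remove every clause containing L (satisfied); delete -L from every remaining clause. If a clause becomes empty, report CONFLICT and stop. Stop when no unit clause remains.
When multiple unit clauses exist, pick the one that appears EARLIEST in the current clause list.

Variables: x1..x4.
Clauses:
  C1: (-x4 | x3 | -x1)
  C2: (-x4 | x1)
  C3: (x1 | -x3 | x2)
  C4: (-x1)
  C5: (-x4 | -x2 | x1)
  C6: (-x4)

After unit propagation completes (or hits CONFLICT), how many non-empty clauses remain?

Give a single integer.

unit clause [-1] forces x1=F; simplify:
  drop 1 from [-4, 1] -> [-4]
  drop 1 from [1, -3, 2] -> [-3, 2]
  drop 1 from [-4, -2, 1] -> [-4, -2]
  satisfied 2 clause(s); 4 remain; assigned so far: [1]
unit clause [-4] forces x4=F; simplify:
  satisfied 3 clause(s); 1 remain; assigned so far: [1, 4]

Answer: 1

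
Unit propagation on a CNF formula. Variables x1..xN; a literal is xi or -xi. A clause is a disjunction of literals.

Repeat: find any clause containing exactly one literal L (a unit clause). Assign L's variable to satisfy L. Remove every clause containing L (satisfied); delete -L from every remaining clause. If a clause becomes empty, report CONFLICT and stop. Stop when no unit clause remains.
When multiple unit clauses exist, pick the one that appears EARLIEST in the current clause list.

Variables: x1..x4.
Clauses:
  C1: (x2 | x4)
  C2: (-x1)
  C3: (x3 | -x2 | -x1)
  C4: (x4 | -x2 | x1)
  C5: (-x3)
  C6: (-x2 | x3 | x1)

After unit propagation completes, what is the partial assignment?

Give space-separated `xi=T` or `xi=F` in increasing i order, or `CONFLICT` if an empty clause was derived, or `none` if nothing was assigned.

Answer: x1=F x2=F x3=F x4=T

Derivation:
unit clause [-1] forces x1=F; simplify:
  drop 1 from [4, -2, 1] -> [4, -2]
  drop 1 from [-2, 3, 1] -> [-2, 3]
  satisfied 2 clause(s); 4 remain; assigned so far: [1]
unit clause [-3] forces x3=F; simplify:
  drop 3 from [-2, 3] -> [-2]
  satisfied 1 clause(s); 3 remain; assigned so far: [1, 3]
unit clause [-2] forces x2=F; simplify:
  drop 2 from [2, 4] -> [4]
  satisfied 2 clause(s); 1 remain; assigned so far: [1, 2, 3]
unit clause [4] forces x4=T; simplify:
  satisfied 1 clause(s); 0 remain; assigned so far: [1, 2, 3, 4]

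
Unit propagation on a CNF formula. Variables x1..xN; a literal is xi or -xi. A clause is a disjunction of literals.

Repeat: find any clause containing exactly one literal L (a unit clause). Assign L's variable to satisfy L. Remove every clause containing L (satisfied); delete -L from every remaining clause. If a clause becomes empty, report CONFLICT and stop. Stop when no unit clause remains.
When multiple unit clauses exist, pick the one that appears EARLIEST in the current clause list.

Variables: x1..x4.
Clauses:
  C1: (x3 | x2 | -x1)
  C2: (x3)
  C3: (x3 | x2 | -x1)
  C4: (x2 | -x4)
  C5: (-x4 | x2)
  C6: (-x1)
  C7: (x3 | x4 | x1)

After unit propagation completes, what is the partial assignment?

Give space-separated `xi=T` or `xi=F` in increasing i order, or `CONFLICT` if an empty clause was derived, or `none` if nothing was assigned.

Answer: x1=F x3=T

Derivation:
unit clause [3] forces x3=T; simplify:
  satisfied 4 clause(s); 3 remain; assigned so far: [3]
unit clause [-1] forces x1=F; simplify:
  satisfied 1 clause(s); 2 remain; assigned so far: [1, 3]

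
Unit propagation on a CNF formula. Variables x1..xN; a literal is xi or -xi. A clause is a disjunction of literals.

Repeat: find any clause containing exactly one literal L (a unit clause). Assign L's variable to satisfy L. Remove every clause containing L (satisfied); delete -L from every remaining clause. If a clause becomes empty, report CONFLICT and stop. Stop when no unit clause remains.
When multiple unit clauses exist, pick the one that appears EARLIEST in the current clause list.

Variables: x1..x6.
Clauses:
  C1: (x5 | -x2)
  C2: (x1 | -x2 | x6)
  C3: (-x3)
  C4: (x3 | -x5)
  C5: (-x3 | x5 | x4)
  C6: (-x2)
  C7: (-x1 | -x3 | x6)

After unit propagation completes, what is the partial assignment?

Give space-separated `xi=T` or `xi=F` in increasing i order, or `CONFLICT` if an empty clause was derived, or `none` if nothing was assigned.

unit clause [-3] forces x3=F; simplify:
  drop 3 from [3, -5] -> [-5]
  satisfied 3 clause(s); 4 remain; assigned so far: [3]
unit clause [-5] forces x5=F; simplify:
  drop 5 from [5, -2] -> [-2]
  satisfied 1 clause(s); 3 remain; assigned so far: [3, 5]
unit clause [-2] forces x2=F; simplify:
  satisfied 3 clause(s); 0 remain; assigned so far: [2, 3, 5]

Answer: x2=F x3=F x5=F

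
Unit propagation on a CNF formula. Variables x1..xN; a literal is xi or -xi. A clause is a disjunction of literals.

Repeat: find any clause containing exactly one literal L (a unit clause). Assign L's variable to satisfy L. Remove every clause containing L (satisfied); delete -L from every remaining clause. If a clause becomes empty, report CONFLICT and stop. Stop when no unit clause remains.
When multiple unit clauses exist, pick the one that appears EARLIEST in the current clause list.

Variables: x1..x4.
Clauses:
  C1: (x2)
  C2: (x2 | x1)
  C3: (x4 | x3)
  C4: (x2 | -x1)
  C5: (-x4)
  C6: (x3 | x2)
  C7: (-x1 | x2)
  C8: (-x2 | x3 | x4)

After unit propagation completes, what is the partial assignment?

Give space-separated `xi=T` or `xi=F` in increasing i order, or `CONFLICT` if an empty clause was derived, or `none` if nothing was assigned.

Answer: x2=T x3=T x4=F

Derivation:
unit clause [2] forces x2=T; simplify:
  drop -2 from [-2, 3, 4] -> [3, 4]
  satisfied 5 clause(s); 3 remain; assigned so far: [2]
unit clause [-4] forces x4=F; simplify:
  drop 4 from [4, 3] -> [3]
  drop 4 from [3, 4] -> [3]
  satisfied 1 clause(s); 2 remain; assigned so far: [2, 4]
unit clause [3] forces x3=T; simplify:
  satisfied 2 clause(s); 0 remain; assigned so far: [2, 3, 4]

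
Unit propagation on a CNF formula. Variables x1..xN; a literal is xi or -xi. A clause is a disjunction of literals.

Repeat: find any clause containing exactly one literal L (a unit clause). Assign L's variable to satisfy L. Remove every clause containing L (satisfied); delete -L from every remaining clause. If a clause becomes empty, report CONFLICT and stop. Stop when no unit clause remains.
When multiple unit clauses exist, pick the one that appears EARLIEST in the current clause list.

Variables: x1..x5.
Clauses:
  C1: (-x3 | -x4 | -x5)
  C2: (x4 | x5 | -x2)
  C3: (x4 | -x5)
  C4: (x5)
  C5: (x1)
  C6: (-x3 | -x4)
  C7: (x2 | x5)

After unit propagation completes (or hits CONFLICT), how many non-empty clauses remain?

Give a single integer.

Answer: 0

Derivation:
unit clause [5] forces x5=T; simplify:
  drop -5 from [-3, -4, -5] -> [-3, -4]
  drop -5 from [4, -5] -> [4]
  satisfied 3 clause(s); 4 remain; assigned so far: [5]
unit clause [4] forces x4=T; simplify:
  drop -4 from [-3, -4] -> [-3]
  drop -4 from [-3, -4] -> [-3]
  satisfied 1 clause(s); 3 remain; assigned so far: [4, 5]
unit clause [-3] forces x3=F; simplify:
  satisfied 2 clause(s); 1 remain; assigned so far: [3, 4, 5]
unit clause [1] forces x1=T; simplify:
  satisfied 1 clause(s); 0 remain; assigned so far: [1, 3, 4, 5]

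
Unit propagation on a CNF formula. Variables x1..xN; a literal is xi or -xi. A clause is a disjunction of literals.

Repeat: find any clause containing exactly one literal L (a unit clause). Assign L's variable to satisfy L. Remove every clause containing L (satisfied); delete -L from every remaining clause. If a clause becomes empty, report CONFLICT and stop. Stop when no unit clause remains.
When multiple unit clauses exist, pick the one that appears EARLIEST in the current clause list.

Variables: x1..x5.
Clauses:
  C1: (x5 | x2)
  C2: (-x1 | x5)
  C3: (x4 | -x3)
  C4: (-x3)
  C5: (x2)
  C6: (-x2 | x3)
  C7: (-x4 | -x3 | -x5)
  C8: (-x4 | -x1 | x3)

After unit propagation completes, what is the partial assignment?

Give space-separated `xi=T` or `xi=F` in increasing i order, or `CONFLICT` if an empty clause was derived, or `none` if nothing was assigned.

Answer: CONFLICT

Derivation:
unit clause [-3] forces x3=F; simplify:
  drop 3 from [-2, 3] -> [-2]
  drop 3 from [-4, -1, 3] -> [-4, -1]
  satisfied 3 clause(s); 5 remain; assigned so far: [3]
unit clause [2] forces x2=T; simplify:
  drop -2 from [-2] -> [] (empty!)
  satisfied 2 clause(s); 3 remain; assigned so far: [2, 3]
CONFLICT (empty clause)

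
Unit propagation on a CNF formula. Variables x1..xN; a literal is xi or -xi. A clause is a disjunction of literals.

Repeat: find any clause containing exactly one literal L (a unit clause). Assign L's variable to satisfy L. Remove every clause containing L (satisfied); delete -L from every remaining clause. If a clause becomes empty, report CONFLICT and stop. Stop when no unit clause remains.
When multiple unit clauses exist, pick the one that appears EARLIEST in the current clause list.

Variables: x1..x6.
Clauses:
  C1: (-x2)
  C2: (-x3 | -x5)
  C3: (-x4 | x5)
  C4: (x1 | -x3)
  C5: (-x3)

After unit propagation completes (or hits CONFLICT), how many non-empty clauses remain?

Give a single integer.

Answer: 1

Derivation:
unit clause [-2] forces x2=F; simplify:
  satisfied 1 clause(s); 4 remain; assigned so far: [2]
unit clause [-3] forces x3=F; simplify:
  satisfied 3 clause(s); 1 remain; assigned so far: [2, 3]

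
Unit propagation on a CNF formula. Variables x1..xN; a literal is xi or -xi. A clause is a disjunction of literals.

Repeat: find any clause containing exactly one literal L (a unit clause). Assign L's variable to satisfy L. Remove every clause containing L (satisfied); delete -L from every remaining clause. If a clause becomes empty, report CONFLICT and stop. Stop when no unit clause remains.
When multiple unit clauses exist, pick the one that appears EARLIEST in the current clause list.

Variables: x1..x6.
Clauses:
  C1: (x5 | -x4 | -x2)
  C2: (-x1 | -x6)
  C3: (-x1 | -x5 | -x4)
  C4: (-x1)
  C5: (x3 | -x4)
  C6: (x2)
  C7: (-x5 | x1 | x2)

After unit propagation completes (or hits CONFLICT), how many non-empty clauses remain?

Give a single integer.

unit clause [-1] forces x1=F; simplify:
  drop 1 from [-5, 1, 2] -> [-5, 2]
  satisfied 3 clause(s); 4 remain; assigned so far: [1]
unit clause [2] forces x2=T; simplify:
  drop -2 from [5, -4, -2] -> [5, -4]
  satisfied 2 clause(s); 2 remain; assigned so far: [1, 2]

Answer: 2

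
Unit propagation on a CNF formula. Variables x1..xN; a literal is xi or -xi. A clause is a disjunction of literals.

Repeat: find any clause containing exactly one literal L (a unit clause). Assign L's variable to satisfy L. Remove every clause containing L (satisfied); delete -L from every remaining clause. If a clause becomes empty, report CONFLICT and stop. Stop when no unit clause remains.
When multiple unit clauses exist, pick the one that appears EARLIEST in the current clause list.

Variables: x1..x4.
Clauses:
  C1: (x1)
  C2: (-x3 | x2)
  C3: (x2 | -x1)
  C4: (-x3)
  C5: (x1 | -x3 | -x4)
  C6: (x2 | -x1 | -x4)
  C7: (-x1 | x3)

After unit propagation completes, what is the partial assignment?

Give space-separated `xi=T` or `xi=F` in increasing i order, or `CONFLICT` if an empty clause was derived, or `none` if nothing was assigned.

Answer: CONFLICT

Derivation:
unit clause [1] forces x1=T; simplify:
  drop -1 from [2, -1] -> [2]
  drop -1 from [2, -1, -4] -> [2, -4]
  drop -1 from [-1, 3] -> [3]
  satisfied 2 clause(s); 5 remain; assigned so far: [1]
unit clause [2] forces x2=T; simplify:
  satisfied 3 clause(s); 2 remain; assigned so far: [1, 2]
unit clause [-3] forces x3=F; simplify:
  drop 3 from [3] -> [] (empty!)
  satisfied 1 clause(s); 1 remain; assigned so far: [1, 2, 3]
CONFLICT (empty clause)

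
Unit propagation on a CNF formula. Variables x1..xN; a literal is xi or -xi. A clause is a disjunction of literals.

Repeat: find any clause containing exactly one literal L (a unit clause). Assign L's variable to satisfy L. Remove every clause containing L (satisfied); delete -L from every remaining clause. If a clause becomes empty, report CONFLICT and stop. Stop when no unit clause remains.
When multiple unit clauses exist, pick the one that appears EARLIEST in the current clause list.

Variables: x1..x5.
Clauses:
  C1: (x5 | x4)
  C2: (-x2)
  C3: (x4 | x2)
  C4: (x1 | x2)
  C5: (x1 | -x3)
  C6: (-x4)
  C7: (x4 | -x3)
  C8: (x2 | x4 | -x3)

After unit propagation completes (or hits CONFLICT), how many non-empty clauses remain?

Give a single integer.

Answer: 2

Derivation:
unit clause [-2] forces x2=F; simplify:
  drop 2 from [4, 2] -> [4]
  drop 2 from [1, 2] -> [1]
  drop 2 from [2, 4, -3] -> [4, -3]
  satisfied 1 clause(s); 7 remain; assigned so far: [2]
unit clause [4] forces x4=T; simplify:
  drop -4 from [-4] -> [] (empty!)
  satisfied 4 clause(s); 3 remain; assigned so far: [2, 4]
CONFLICT (empty clause)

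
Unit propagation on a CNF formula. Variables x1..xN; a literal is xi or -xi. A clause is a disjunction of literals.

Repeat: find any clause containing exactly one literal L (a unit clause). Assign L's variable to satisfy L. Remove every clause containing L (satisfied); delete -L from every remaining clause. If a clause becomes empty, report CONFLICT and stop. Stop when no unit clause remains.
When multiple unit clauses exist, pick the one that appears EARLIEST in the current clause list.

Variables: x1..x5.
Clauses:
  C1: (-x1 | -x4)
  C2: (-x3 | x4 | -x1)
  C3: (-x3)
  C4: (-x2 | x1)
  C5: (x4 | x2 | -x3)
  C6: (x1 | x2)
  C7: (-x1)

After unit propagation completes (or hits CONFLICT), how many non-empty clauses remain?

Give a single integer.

Answer: 0

Derivation:
unit clause [-3] forces x3=F; simplify:
  satisfied 3 clause(s); 4 remain; assigned so far: [3]
unit clause [-1] forces x1=F; simplify:
  drop 1 from [-2, 1] -> [-2]
  drop 1 from [1, 2] -> [2]
  satisfied 2 clause(s); 2 remain; assigned so far: [1, 3]
unit clause [-2] forces x2=F; simplify:
  drop 2 from [2] -> [] (empty!)
  satisfied 1 clause(s); 1 remain; assigned so far: [1, 2, 3]
CONFLICT (empty clause)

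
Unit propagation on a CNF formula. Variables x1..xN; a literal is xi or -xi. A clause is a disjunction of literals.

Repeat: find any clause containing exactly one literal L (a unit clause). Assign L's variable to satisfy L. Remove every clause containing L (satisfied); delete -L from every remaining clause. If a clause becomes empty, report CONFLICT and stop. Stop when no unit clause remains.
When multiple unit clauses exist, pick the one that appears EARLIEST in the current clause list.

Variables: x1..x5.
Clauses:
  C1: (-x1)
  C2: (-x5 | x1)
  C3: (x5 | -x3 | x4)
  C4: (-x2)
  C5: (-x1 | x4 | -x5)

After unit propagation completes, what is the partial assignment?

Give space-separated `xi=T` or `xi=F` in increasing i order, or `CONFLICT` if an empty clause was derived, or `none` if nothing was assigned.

unit clause [-1] forces x1=F; simplify:
  drop 1 from [-5, 1] -> [-5]
  satisfied 2 clause(s); 3 remain; assigned so far: [1]
unit clause [-5] forces x5=F; simplify:
  drop 5 from [5, -3, 4] -> [-3, 4]
  satisfied 1 clause(s); 2 remain; assigned so far: [1, 5]
unit clause [-2] forces x2=F; simplify:
  satisfied 1 clause(s); 1 remain; assigned so far: [1, 2, 5]

Answer: x1=F x2=F x5=F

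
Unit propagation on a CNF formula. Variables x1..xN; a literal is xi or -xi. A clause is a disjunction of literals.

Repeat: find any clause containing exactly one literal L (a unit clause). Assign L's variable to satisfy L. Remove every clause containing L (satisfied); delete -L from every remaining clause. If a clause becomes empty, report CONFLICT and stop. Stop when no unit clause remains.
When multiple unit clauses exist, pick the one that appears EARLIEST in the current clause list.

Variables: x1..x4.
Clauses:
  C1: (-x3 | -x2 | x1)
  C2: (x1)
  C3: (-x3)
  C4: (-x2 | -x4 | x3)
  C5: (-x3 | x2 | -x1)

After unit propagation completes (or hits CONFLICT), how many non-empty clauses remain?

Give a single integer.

unit clause [1] forces x1=T; simplify:
  drop -1 from [-3, 2, -1] -> [-3, 2]
  satisfied 2 clause(s); 3 remain; assigned so far: [1]
unit clause [-3] forces x3=F; simplify:
  drop 3 from [-2, -4, 3] -> [-2, -4]
  satisfied 2 clause(s); 1 remain; assigned so far: [1, 3]

Answer: 1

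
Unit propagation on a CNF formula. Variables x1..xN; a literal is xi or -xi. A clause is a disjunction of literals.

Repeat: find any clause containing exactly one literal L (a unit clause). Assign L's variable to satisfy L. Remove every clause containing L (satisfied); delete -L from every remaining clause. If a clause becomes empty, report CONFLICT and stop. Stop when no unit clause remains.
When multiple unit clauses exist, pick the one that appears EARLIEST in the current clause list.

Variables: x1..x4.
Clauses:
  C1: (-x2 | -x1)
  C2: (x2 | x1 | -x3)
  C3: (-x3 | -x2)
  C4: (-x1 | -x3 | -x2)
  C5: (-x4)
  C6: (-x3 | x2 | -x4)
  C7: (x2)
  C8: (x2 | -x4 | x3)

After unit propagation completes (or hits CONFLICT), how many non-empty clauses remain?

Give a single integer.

unit clause [-4] forces x4=F; simplify:
  satisfied 3 clause(s); 5 remain; assigned so far: [4]
unit clause [2] forces x2=T; simplify:
  drop -2 from [-2, -1] -> [-1]
  drop -2 from [-3, -2] -> [-3]
  drop -2 from [-1, -3, -2] -> [-1, -3]
  satisfied 2 clause(s); 3 remain; assigned so far: [2, 4]
unit clause [-1] forces x1=F; simplify:
  satisfied 2 clause(s); 1 remain; assigned so far: [1, 2, 4]
unit clause [-3] forces x3=F; simplify:
  satisfied 1 clause(s); 0 remain; assigned so far: [1, 2, 3, 4]

Answer: 0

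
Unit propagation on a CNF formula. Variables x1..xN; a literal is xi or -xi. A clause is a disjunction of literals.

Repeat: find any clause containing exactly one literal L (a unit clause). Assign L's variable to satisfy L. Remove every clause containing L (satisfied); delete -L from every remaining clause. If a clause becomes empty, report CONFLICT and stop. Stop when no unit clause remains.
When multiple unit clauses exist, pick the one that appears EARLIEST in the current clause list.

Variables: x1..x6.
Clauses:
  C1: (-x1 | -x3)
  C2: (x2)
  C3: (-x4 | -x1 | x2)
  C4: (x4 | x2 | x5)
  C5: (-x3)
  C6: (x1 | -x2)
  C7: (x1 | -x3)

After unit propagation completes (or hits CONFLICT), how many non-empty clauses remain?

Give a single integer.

Answer: 0

Derivation:
unit clause [2] forces x2=T; simplify:
  drop -2 from [1, -2] -> [1]
  satisfied 3 clause(s); 4 remain; assigned so far: [2]
unit clause [-3] forces x3=F; simplify:
  satisfied 3 clause(s); 1 remain; assigned so far: [2, 3]
unit clause [1] forces x1=T; simplify:
  satisfied 1 clause(s); 0 remain; assigned so far: [1, 2, 3]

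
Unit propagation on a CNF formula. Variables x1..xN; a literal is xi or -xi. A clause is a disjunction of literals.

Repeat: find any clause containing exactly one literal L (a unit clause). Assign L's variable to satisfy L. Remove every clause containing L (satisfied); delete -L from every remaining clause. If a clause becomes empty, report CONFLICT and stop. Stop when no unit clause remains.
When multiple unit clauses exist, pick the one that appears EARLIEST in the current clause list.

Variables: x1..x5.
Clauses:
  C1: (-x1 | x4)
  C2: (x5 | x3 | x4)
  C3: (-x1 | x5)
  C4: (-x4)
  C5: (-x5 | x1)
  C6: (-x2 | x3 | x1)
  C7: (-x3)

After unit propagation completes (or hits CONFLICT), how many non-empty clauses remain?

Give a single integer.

Answer: 0

Derivation:
unit clause [-4] forces x4=F; simplify:
  drop 4 from [-1, 4] -> [-1]
  drop 4 from [5, 3, 4] -> [5, 3]
  satisfied 1 clause(s); 6 remain; assigned so far: [4]
unit clause [-1] forces x1=F; simplify:
  drop 1 from [-5, 1] -> [-5]
  drop 1 from [-2, 3, 1] -> [-2, 3]
  satisfied 2 clause(s); 4 remain; assigned so far: [1, 4]
unit clause [-5] forces x5=F; simplify:
  drop 5 from [5, 3] -> [3]
  satisfied 1 clause(s); 3 remain; assigned so far: [1, 4, 5]
unit clause [3] forces x3=T; simplify:
  drop -3 from [-3] -> [] (empty!)
  satisfied 2 clause(s); 1 remain; assigned so far: [1, 3, 4, 5]
CONFLICT (empty clause)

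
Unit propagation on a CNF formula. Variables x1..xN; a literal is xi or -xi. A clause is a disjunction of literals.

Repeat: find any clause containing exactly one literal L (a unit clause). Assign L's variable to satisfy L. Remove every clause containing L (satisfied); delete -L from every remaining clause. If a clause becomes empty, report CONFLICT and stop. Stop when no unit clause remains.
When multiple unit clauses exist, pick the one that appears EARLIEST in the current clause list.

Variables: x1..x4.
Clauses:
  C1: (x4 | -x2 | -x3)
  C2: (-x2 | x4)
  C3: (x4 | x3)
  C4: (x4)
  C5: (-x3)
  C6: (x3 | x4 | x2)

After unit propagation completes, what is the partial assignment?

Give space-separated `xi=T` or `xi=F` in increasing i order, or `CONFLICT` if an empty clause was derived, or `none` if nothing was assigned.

Answer: x3=F x4=T

Derivation:
unit clause [4] forces x4=T; simplify:
  satisfied 5 clause(s); 1 remain; assigned so far: [4]
unit clause [-3] forces x3=F; simplify:
  satisfied 1 clause(s); 0 remain; assigned so far: [3, 4]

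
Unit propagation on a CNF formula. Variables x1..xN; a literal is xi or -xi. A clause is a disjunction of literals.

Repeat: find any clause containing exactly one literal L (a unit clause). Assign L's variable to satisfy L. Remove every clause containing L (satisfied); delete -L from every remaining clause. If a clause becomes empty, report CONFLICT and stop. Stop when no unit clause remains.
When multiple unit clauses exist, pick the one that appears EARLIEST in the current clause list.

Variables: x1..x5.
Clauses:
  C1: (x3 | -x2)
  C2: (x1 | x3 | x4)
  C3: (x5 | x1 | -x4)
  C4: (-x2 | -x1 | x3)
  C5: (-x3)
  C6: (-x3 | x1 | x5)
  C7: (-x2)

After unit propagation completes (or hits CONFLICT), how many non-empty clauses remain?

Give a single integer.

unit clause [-3] forces x3=F; simplify:
  drop 3 from [3, -2] -> [-2]
  drop 3 from [1, 3, 4] -> [1, 4]
  drop 3 from [-2, -1, 3] -> [-2, -1]
  satisfied 2 clause(s); 5 remain; assigned so far: [3]
unit clause [-2] forces x2=F; simplify:
  satisfied 3 clause(s); 2 remain; assigned so far: [2, 3]

Answer: 2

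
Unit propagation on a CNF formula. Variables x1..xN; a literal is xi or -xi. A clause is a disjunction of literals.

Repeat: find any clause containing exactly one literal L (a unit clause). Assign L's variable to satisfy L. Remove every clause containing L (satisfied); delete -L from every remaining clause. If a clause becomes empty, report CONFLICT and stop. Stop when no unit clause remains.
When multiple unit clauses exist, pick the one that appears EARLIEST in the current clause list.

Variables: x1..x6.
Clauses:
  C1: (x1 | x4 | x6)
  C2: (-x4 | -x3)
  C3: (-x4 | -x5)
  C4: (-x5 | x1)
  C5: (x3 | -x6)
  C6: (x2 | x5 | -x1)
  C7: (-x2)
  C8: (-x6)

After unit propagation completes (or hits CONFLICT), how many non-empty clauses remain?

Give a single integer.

Answer: 5

Derivation:
unit clause [-2] forces x2=F; simplify:
  drop 2 from [2, 5, -1] -> [5, -1]
  satisfied 1 clause(s); 7 remain; assigned so far: [2]
unit clause [-6] forces x6=F; simplify:
  drop 6 from [1, 4, 6] -> [1, 4]
  satisfied 2 clause(s); 5 remain; assigned so far: [2, 6]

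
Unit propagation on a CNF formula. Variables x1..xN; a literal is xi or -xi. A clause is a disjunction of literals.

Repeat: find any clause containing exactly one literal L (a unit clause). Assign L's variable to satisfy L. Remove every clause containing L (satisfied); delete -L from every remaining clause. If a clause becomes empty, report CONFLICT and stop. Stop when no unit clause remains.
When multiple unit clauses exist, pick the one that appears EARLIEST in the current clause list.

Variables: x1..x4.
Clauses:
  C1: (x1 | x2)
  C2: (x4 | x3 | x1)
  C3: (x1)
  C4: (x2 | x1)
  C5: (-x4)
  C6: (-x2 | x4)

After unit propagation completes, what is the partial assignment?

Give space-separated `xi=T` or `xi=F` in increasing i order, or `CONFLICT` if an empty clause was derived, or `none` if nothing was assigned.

Answer: x1=T x2=F x4=F

Derivation:
unit clause [1] forces x1=T; simplify:
  satisfied 4 clause(s); 2 remain; assigned so far: [1]
unit clause [-4] forces x4=F; simplify:
  drop 4 from [-2, 4] -> [-2]
  satisfied 1 clause(s); 1 remain; assigned so far: [1, 4]
unit clause [-2] forces x2=F; simplify:
  satisfied 1 clause(s); 0 remain; assigned so far: [1, 2, 4]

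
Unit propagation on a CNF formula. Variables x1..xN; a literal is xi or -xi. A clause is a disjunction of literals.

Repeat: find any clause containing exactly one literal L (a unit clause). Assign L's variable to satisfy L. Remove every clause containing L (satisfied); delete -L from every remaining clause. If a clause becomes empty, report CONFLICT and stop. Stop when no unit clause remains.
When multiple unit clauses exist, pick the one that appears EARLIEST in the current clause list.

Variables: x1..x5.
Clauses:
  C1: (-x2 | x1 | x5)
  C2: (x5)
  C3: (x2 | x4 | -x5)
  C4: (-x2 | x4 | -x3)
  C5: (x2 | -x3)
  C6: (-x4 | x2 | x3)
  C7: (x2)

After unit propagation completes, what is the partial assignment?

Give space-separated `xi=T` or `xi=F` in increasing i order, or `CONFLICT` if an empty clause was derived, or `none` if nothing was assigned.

Answer: x2=T x5=T

Derivation:
unit clause [5] forces x5=T; simplify:
  drop -5 from [2, 4, -5] -> [2, 4]
  satisfied 2 clause(s); 5 remain; assigned so far: [5]
unit clause [2] forces x2=T; simplify:
  drop -2 from [-2, 4, -3] -> [4, -3]
  satisfied 4 clause(s); 1 remain; assigned so far: [2, 5]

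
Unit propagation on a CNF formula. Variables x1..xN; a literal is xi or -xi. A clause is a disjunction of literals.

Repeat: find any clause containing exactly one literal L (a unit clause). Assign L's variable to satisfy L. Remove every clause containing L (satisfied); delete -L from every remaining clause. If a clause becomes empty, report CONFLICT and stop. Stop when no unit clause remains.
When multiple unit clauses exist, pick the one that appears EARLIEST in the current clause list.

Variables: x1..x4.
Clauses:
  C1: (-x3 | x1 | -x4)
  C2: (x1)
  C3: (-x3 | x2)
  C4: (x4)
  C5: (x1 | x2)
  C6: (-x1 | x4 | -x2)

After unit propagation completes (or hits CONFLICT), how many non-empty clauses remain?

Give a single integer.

unit clause [1] forces x1=T; simplify:
  drop -1 from [-1, 4, -2] -> [4, -2]
  satisfied 3 clause(s); 3 remain; assigned so far: [1]
unit clause [4] forces x4=T; simplify:
  satisfied 2 clause(s); 1 remain; assigned so far: [1, 4]

Answer: 1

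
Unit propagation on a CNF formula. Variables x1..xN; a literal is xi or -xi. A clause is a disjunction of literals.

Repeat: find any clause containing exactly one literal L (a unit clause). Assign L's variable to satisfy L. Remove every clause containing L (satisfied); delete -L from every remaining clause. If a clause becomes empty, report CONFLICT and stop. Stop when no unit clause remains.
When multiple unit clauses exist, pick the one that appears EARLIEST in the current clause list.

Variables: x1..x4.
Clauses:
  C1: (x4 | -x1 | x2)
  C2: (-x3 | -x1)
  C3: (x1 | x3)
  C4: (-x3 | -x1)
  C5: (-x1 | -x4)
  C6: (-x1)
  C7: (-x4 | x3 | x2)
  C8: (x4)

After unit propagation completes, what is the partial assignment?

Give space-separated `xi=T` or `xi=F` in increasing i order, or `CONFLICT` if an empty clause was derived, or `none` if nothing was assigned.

unit clause [-1] forces x1=F; simplify:
  drop 1 from [1, 3] -> [3]
  satisfied 5 clause(s); 3 remain; assigned so far: [1]
unit clause [3] forces x3=T; simplify:
  satisfied 2 clause(s); 1 remain; assigned so far: [1, 3]
unit clause [4] forces x4=T; simplify:
  satisfied 1 clause(s); 0 remain; assigned so far: [1, 3, 4]

Answer: x1=F x3=T x4=T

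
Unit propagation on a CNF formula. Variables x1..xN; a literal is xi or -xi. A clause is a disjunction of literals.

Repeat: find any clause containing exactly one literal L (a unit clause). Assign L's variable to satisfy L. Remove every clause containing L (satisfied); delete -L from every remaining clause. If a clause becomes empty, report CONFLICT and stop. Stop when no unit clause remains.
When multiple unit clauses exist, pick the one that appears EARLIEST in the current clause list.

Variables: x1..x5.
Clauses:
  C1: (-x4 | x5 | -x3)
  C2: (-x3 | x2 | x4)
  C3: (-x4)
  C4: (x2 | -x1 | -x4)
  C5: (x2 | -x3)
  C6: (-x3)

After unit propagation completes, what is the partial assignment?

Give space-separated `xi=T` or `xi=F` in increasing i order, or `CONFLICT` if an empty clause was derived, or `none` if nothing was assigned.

unit clause [-4] forces x4=F; simplify:
  drop 4 from [-3, 2, 4] -> [-3, 2]
  satisfied 3 clause(s); 3 remain; assigned so far: [4]
unit clause [-3] forces x3=F; simplify:
  satisfied 3 clause(s); 0 remain; assigned so far: [3, 4]

Answer: x3=F x4=F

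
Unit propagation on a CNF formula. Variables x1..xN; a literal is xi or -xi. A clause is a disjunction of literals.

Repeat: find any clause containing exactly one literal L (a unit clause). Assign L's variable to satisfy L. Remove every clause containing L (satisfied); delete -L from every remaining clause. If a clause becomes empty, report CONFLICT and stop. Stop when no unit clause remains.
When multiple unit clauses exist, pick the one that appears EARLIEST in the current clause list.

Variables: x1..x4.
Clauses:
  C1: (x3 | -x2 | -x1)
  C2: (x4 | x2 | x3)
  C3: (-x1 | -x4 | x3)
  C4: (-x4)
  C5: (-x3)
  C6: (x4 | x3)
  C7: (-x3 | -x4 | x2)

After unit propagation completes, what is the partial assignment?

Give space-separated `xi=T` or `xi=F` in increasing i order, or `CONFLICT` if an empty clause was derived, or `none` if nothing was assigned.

Answer: CONFLICT

Derivation:
unit clause [-4] forces x4=F; simplify:
  drop 4 from [4, 2, 3] -> [2, 3]
  drop 4 from [4, 3] -> [3]
  satisfied 3 clause(s); 4 remain; assigned so far: [4]
unit clause [-3] forces x3=F; simplify:
  drop 3 from [3, -2, -1] -> [-2, -1]
  drop 3 from [2, 3] -> [2]
  drop 3 from [3] -> [] (empty!)
  satisfied 1 clause(s); 3 remain; assigned so far: [3, 4]
CONFLICT (empty clause)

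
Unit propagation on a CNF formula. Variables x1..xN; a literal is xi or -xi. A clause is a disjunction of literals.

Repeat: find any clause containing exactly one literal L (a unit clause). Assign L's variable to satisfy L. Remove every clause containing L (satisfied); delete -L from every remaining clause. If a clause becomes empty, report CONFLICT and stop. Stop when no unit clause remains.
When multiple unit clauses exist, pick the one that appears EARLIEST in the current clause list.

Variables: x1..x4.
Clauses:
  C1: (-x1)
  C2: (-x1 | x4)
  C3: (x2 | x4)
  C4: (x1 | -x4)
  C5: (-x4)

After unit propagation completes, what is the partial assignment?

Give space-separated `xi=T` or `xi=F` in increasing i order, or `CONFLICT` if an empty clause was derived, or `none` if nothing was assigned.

unit clause [-1] forces x1=F; simplify:
  drop 1 from [1, -4] -> [-4]
  satisfied 2 clause(s); 3 remain; assigned so far: [1]
unit clause [-4] forces x4=F; simplify:
  drop 4 from [2, 4] -> [2]
  satisfied 2 clause(s); 1 remain; assigned so far: [1, 4]
unit clause [2] forces x2=T; simplify:
  satisfied 1 clause(s); 0 remain; assigned so far: [1, 2, 4]

Answer: x1=F x2=T x4=F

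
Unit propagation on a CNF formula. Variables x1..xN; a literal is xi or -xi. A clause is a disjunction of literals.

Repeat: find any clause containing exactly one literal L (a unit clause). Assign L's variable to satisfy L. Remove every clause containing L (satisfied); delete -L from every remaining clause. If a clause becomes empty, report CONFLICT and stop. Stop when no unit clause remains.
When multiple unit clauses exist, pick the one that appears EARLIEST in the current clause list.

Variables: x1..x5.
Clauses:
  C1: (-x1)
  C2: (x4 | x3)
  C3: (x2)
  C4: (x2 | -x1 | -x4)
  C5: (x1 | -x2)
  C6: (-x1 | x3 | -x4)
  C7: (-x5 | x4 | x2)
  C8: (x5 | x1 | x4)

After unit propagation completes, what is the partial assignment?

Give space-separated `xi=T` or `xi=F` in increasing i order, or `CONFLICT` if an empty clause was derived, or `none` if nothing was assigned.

unit clause [-1] forces x1=F; simplify:
  drop 1 from [1, -2] -> [-2]
  drop 1 from [5, 1, 4] -> [5, 4]
  satisfied 3 clause(s); 5 remain; assigned so far: [1]
unit clause [2] forces x2=T; simplify:
  drop -2 from [-2] -> [] (empty!)
  satisfied 2 clause(s); 3 remain; assigned so far: [1, 2]
CONFLICT (empty clause)

Answer: CONFLICT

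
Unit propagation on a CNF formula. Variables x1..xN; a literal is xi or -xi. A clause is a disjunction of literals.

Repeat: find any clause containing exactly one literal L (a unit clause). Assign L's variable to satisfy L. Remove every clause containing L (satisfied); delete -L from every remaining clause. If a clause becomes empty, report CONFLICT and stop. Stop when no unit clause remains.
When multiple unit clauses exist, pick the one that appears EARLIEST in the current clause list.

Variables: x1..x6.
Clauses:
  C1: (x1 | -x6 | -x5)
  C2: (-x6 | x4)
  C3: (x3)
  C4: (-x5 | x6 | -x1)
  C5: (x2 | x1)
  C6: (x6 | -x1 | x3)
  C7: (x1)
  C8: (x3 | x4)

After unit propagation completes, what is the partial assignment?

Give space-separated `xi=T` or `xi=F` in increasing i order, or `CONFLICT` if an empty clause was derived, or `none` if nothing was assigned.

unit clause [3] forces x3=T; simplify:
  satisfied 3 clause(s); 5 remain; assigned so far: [3]
unit clause [1] forces x1=T; simplify:
  drop -1 from [-5, 6, -1] -> [-5, 6]
  satisfied 3 clause(s); 2 remain; assigned so far: [1, 3]

Answer: x1=T x3=T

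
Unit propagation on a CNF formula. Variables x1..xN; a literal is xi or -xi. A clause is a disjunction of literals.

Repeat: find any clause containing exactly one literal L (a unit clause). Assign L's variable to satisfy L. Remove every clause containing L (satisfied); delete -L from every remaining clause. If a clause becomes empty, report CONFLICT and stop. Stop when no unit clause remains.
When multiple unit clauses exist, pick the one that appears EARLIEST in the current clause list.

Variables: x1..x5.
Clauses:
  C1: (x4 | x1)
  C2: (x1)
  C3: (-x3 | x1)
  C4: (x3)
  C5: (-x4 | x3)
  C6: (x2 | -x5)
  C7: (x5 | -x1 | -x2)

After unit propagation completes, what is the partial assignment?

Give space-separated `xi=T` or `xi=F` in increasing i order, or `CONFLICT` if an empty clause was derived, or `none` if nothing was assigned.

Answer: x1=T x3=T

Derivation:
unit clause [1] forces x1=T; simplify:
  drop -1 from [5, -1, -2] -> [5, -2]
  satisfied 3 clause(s); 4 remain; assigned so far: [1]
unit clause [3] forces x3=T; simplify:
  satisfied 2 clause(s); 2 remain; assigned so far: [1, 3]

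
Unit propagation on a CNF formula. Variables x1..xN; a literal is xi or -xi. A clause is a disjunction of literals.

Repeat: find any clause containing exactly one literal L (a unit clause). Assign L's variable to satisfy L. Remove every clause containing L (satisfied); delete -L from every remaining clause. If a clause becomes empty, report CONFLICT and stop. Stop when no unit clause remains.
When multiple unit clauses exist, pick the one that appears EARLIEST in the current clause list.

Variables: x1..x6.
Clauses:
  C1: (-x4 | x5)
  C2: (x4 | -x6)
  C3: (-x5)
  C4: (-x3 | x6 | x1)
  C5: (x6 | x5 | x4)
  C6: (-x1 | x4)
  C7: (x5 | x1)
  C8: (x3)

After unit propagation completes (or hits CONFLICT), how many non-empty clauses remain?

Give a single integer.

unit clause [-5] forces x5=F; simplify:
  drop 5 from [-4, 5] -> [-4]
  drop 5 from [6, 5, 4] -> [6, 4]
  drop 5 from [5, 1] -> [1]
  satisfied 1 clause(s); 7 remain; assigned so far: [5]
unit clause [-4] forces x4=F; simplify:
  drop 4 from [4, -6] -> [-6]
  drop 4 from [6, 4] -> [6]
  drop 4 from [-1, 4] -> [-1]
  satisfied 1 clause(s); 6 remain; assigned so far: [4, 5]
unit clause [-6] forces x6=F; simplify:
  drop 6 from [-3, 6, 1] -> [-3, 1]
  drop 6 from [6] -> [] (empty!)
  satisfied 1 clause(s); 5 remain; assigned so far: [4, 5, 6]
CONFLICT (empty clause)

Answer: 4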